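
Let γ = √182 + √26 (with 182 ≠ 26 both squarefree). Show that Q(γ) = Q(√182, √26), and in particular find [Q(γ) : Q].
[Q(γ) : Q] = 4 (equivalently, Q(γ) = Q(√182, √26))

Obviously Q(γ) ⊆ Q(√182, √26), and [Q(√182, √26):Q] = 4 (since 182, 26 are distinct squarefree integers > 1 with 4732 not a perfect square). To show equality we compute the minimal polynomial of γ. From γ = √182 + √26: γ^2 = 182 + 2√(4732) + 26 = 208 + 2√(4732), so γ^2 - 208 = 2√(4732); squaring, (γ^2 - 208)^2 = 4·4732, i.e. γ^4 - 416γ^2 + 43264 - 18928 = 0, i.e. γ^4 - 416γ^2 + 24336 = 0. So γ is a root of x^4 - 416x^2 + 24336. This polynomial is irreducible over Q: it has no rational root (each ±√182 ± √26 is irrational), and any factorization into two quadratics over Q would force √(4732) ∈ Q (pairing opposite roots) or √182, √26 ∈ Q (other pairings), all impossible. Hence [Q(γ):Q] = 4 = [Q(√182, √26):Q], so Q(γ) = Q(√182, √26).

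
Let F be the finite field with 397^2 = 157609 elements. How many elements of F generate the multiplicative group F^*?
There are φ(157608) = 47520 primitive elements

F_q^* is cyclic of order q - 1 = 157608. A cyclic group of order m has exactly φ(m) generators. Here m = 157608 = 2^3 · 3^2 · 11 · 199, so the number of primitive elements is φ(157608) = 47520.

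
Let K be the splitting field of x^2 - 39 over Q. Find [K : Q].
[K : Q] = 2

f(x) = x^2 - 39 factors as (x - √39)(x + √39). The splitting field is K = Q(√39). Since 39 is squarefree and > 1, it is not a perfect square, so x^2 - 39 is irreducible over Q and [Q(√39) : Q] = 2. Hence [K : Q] = 2.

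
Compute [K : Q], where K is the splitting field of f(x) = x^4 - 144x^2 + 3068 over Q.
[K : Q] = 4

Solving the quadratic in x^2: x^2 = (144 ± √(144^2 - 4·3068))/2 = (144 ± √8464)/2 = (144 ± 92)/2, giving x^2 = 118 or x^2 = 26. So f(x) = (x^2 - 118)(x^2 - 26) and the roots of f are ±√118, ±√26. Hence the splitting field is K = Q(√118, √26). Since 118 and 26 are distinct squarefree integers > 1, their product 3068 is not a perfect square, so √26 ∉ Q(√118). By the tower law [K:Q] = [Q(√118,√26):Q(√118)] · [Q(√118):Q] = 2 · 2 = 4.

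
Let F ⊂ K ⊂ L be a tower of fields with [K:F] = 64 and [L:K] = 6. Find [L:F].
[L:F] = 384

The tower law says that for any tower of field extensions F ⊂ K ⊂ L with finite degrees, [L:F] = [L:K] · [K:F]. Here this gives [L:F] = 6 · 64 = 384.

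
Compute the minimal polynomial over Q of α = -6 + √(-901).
m_α(x) = x^2 + 12x + 937

From α + 6 = √(-901), squaring gives (α + 6)^2 = -901, i.e. α^2 + 12α + 36 = -901, so α^2 + 12α + 937 = 0. The discriminant of x^2 + 12x + 937 is (12)^2 - 4·(937) = 144 - 3748 = -3604, and 4·(-901) is not a perfect square in Q since -901 is squarefree and ≠ 1. Hence x^2 + 12x + 937 is irreducible over Q and is the minimal polynomial of α.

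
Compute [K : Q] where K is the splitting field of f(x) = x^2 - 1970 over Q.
[K : Q] = 2

f(x) = x^2 - 1970 factors as (x - √1970)(x + √1970). The splitting field is K = Q(√1970). Since 1970 is squarefree and > 1, it is not a perfect square, so x^2 - 1970 is irreducible over Q and [Q(√1970) : Q] = 2. Hence [K : Q] = 2.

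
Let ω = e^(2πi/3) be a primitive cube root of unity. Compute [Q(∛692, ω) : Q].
[Q(∛692, ω) : Q] = 6

[Q(∛692):Q] = 3 (min poly x^3 - 692, irreducible since 692 is not a perfect cube). [Q(ω):Q] = 2 (min poly x^2 + x + 1). Since Q(∛692) ⊂ R and ω ∉ R, we have ω ∉ Q(∛692), so x^2 + x + 1 remains irreducible over Q(∛692) and [Q(∛692, ω) : Q(∛692)] = 2. By the tower law, [Q(∛692, ω) : Q] = 3 · 2 = 6. (In fact Q(∛692, ω) is the splitting field of x^3 - 692 over Q.)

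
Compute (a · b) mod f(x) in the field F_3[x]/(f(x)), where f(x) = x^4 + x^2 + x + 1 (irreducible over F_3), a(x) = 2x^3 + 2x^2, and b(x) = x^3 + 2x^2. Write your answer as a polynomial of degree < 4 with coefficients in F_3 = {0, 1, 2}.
a · b ≡ x^3 + 2x^2 + x + 1 (mod f(x))

Multiply in F_3[x]: a(x)·b(x) = (2x^3 + 2x^2)·(x^3 + 2x^2) = 2x^6 + x^4. This has degree ≥ 4, so divide by f(x) over F_3: 2x^6 + x^4 = (2x^2 + 2)·(x^4 + x^2 + x + 1) + (x^3 + 2x^2 + x + 1). Hence a·b ≡ x^3 + 2x^2 + x + 1 (mod f). (F_3[x]/(f) is a field with 3^4 = 81 elements since f is irreducible of degree 4.)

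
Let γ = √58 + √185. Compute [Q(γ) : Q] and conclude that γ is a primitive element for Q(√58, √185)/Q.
[Q(γ) : Q] = 4 (equivalently, Q(γ) = Q(√58, √185))

Obviously Q(γ) ⊆ Q(√58, √185), and [Q(√58, √185):Q] = 4 (since 58, 185 are distinct squarefree integers > 1 with 10730 not a perfect square). To show equality we compute the minimal polynomial of γ. From γ = √58 + √185: γ^2 = 58 + 2√(10730) + 185 = 243 + 2√(10730), so γ^2 - 243 = 2√(10730); squaring, (γ^2 - 243)^2 = 4·10730, i.e. γ^4 - 486γ^2 + 59049 - 42920 = 0, i.e. γ^4 - 486γ^2 + 16129 = 0. So γ is a root of x^4 - 486x^2 + 16129. This polynomial is irreducible over Q: it has no rational root (each ±√58 ± √185 is irrational), and any factorization into two quadratics over Q would force √(10730) ∈ Q (pairing opposite roots) or √58, √185 ∈ Q (other pairings), all impossible. Hence [Q(γ):Q] = 4 = [Q(√58, √185):Q], so Q(γ) = Q(√58, √185).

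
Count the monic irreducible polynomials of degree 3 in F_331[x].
There are 12088120 monic irreducible polynomials of degree 3 over F_331

Each element of F_{331^3} that lies in no proper subfield is a root of exactly one monic irreducible of degree 3 over F_331, and each such polynomial has 3 distinct roots in F_{331^3}. By Möbius inversion the count is N_331(3) = (1/3) Σ_{d|3} μ(3/d) · 331^d = (1/3)(μ(3)·331^1 + μ(1)·331^3) = 36264360/3 = 12088120.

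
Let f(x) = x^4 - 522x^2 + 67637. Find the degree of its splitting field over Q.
[K : Q] = 4

Solving the quadratic in x^2: x^2 = (522 ± √(522^2 - 4·67637))/2 = (522 ± √1936)/2 = (522 ± 44)/2, giving x^2 = 239 or x^2 = 283. So f(x) = (x^2 - 239)(x^2 - 283) and the roots of f are ±√239, ±√283. Hence the splitting field is K = Q(√239, √283). Since 239 and 283 are distinct squarefree integers > 1, their product 67637 is not a perfect square, so √283 ∉ Q(√239). By the tower law [K:Q] = [Q(√239,√283):Q(√239)] · [Q(√239):Q] = 2 · 2 = 4.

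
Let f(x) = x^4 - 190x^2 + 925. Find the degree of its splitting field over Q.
[K : Q] = 4

Solving the quadratic in x^2: x^2 = (190 ± √(190^2 - 4·925))/2 = (190 ± √32400)/2 = (190 ± 180)/2, giving x^2 = 185 or x^2 = 5. So f(x) = (x^2 - 185)(x^2 - 5) and the roots of f are ±√185, ±√5. Hence the splitting field is K = Q(√185, √5). Since 185 and 5 are distinct squarefree integers > 1, their product 925 is not a perfect square, so √5 ∉ Q(√185). By the tower law [K:Q] = [Q(√185,√5):Q(√185)] · [Q(√185):Q] = 2 · 2 = 4.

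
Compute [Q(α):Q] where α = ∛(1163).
[Q(α):Q] = 3

The minimal polynomial of α is x^3 - 1163, irreducible over Q since 1163 is not a perfect cube (so x^3 - 1163 has no rational root). Hence [Q(α):Q] = deg(m_α) = 3.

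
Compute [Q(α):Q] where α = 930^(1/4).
[Q(α):Q] = 4

α is a root of x^4 - 930. By Eisenstein's criterion at the prime p = 2 (which divides the constant term 930 but p^2 = 4 does not, since 930 is squarefree), x^4 - 930 is irreducible over Q. Hence [Q(α):Q] = 4.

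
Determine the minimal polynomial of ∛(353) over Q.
m_α(x) = x^3 - 353

α satisfies α^3 = 353, so x^3 - 353 annihilates α. By the rational root test, a rational root p/q (in lowest terms) of x^3 - 353 would satisfy p^3 = 353 q^3, forcing q = 1 and p^3 = 353; but 353 is not a perfect cube, contradiction. A monic cubic over Q with no rational root is irreducible (any nontrivial factorization would include a linear factor). Hence x^3 - 353 is the minimal polynomial of α, and in particular [Q(α):Q] = 3.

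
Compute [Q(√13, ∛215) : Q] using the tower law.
[Q(√13, ∛215) : Q] = 6

Let L = Q(√13, ∛215). Since Q(√13) ⊂ L and [Q(√13):Q] = 2, the tower law gives 2 | [L:Q]. Likewise Q(∛215) ⊂ L with [Q(∛215):Q] = 3 (because 215 is not a perfect cube), so 3 | [L:Q]. As gcd(2,3) = 1, [L:Q] is divisible by 6. Conversely L is generated over Q by √13 and ∛215, so [L:Q] ≤ 2·3 = 6. Therefore [Q(√13, ∛215) : Q] = 6.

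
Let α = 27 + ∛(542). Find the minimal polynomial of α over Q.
m_α(x) = x^3 - 81x^2 + 2187x - 20225

Set β = α - 27 = ∛(542), so β^3 = 542. Then (α - 27)^3 - 542 = 0, i.e. α is a root of g(x) = (x - 27)^3 - 542 = x^3 - 81x^2 + 2187x - 20225. Since g(x) = h(x - 27) where h(x) = x^3 - 542, and h is irreducible over Q (because 542 is not a perfect cube, so h has no rational root, and a monic cubic with no rational root is irreducible), g is also irreducible (irreducibility is preserved under the substitution x → x - 27). Hence m_α(x) = x^3 - 81x^2 + 2187x - 20225.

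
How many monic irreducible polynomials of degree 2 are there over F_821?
There are 336610 monic irreducible polynomials of degree 2 over F_821

Each element of F_{821^2} that lies in no proper subfield is a root of exactly one monic irreducible of degree 2 over F_821, and each such polynomial has 2 distinct roots in F_{821^2}. By Möbius inversion the count is N_821(2) = (1/2) Σ_{d|2} μ(2/d) · 821^d = (1/2)(μ(2)·821^1 + μ(1)·821^2) = 673220/2 = 336610.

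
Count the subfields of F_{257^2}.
F_{257^2} has 2 subfields

The subfields of F_{p^n} are exactly the fields F_{p^d} for d | n (each is the fixed field of the unique index-d subgroup of Gal(F_{p^n}/F_p) ≅ Z/nZ). The divisors of n = 2 are {1, 2}, giving 2 subfields: F_{257^1}, F_{257^2}.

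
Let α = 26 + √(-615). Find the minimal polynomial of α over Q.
m_α(x) = x^2 - 52x + 1291

From α - 26 = √(-615), squaring gives (α - 26)^2 = -615, i.e. α^2 - 52α + 676 = -615, so α^2 - 52α + 1291 = 0. The discriminant of x^2 - 52x + 1291 is (-52)^2 - 4·(1291) = 2704 - 5164 = -2460, and 4·(-615) is not a perfect square in Q since -615 is squarefree and ≠ 1. Hence x^2 - 52x + 1291 is irreducible over Q and is the minimal polynomial of α.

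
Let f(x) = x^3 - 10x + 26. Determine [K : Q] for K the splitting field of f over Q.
[K : Q] = 6

By the rational root test, any rational root of the monic integer polynomial f(x) = x^3 - 10x + 26 must be an integer dividing the constant term 26, i.e. one of ±{1, 2, 13, 26}. Evaluating: f(1) = 17, f(-1) = 35, f(2) = 14, f(-2) = 38, f(13) = 2093, f(-13) = -2041, f(26) = 17342, f(-26) = -17290; none is 0, so f has no rational root and is therefore irreducible over Q (a cubic with no linear factor over a field is irreducible). For an irreducible cubic, the Galois group is A_3 or S_3 according as the discriminant disc(f) = -4a^3 - 27b^2 = -4·(-10)^3 - 27·(26)^2 = -14252 is or is not a square in Q. Here disc(f) = -14252 is not a perfect square in Q, so the Galois group of f over Q is not contained in A_3 and must be all of S_3. The splitting field has degree |S_3| = 6 over Q, so [K : Q] = 6.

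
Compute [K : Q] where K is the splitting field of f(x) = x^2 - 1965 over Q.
[K : Q] = 2

f(x) = x^2 - 1965 factors as (x - √1965)(x + √1965). The splitting field is K = Q(√1965). Since 1965 is squarefree and > 1, it is not a perfect square, so x^2 - 1965 is irreducible over Q and [Q(√1965) : Q] = 2. Hence [K : Q] = 2.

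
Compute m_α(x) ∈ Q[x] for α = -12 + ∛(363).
m_α(x) = x^3 + 36x^2 + 432x + 1365

Set β = α + 12 = ∛(363), so β^3 = 363. Then (α + 12)^3 - 363 = 0, i.e. α is a root of g(x) = (x + 12)^3 - 363 = x^3 + 36x^2 + 432x + 1365. Since g(x) = h(x + 12) where h(x) = x^3 - 363, and h is irreducible over Q (because 363 is not a perfect cube, so h has no rational root, and a monic cubic with no rational root is irreducible), g is also irreducible (irreducibility is preserved under the substitution x → x + 12). Hence m_α(x) = x^3 + 36x^2 + 432x + 1365.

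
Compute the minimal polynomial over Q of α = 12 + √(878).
m_α(x) = x^2 - 24x - 734

From α - 12 = √(878), squaring gives (α - 12)^2 = 878, i.e. α^2 - 24α + 144 = 878, so α^2 - 24α - 734 = 0. The discriminant of x^2 - 24x - 734 is (-24)^2 - 4·(-734) = 576 + 2936 = 3512, and 4·(878) is not a perfect square in Q since 878 is squarefree and ≠ 1. Hence x^2 - 24x - 734 is irreducible over Q and is the minimal polynomial of α.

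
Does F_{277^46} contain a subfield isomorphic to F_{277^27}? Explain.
No: F_{277^27} is not a subfield of F_{277^46}

F_{p^m} embeds in F_{p^n} iff m | n. Here 27 ∤ 46 (since 46 = 1·27 + 19 with remainder 19 ≠ 0), so F_{277^27} is not a subfield of F_{277^46}. Equivalently: if it were, the tower law would give 27 = [F_{277^27}:F_277] dividing [F_{277^46}:F_277] = 46, contradiction.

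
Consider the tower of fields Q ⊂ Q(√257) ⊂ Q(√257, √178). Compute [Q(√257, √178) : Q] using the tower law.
[Q(√257, √178) : Q] = 4

[Q(√257):Q] = 2 (min poly x^2 - 257, irreducible since 257 is squarefree > 1). For the top step, suppose √178 ∈ Q(√257), say √178 = c + d√257 with c, d ∈ Q. Squaring: 178 = c^2 + 257d^2 + 2cd√257. Since √257 ∉ Q this forces 2cd = 0. If d = 0 then √178 = c ∈ Q, contradicting 178 squarefree > 1. If c = 0 then 178 = 257d^2, so 257·178 = (257d)^2 is a perfect square in Q — but 257·178 = 45746 is not a perfect square (since 257 and 178 are distinct squarefree integers). Contradiction. Hence √178 ∉ Q(√257), so x^2 - 178 stays irreducible over Q(√257) and [Q(√257, √178) : Q(√257)] = 2. By the tower law, [Q(√257, √178) : Q] = 2 · 2 = 4.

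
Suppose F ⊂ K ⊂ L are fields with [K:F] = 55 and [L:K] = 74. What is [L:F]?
[L:F] = 4070

The tower law says that for any tower of field extensions F ⊂ K ⊂ L with finite degrees, [L:F] = [L:K] · [K:F]. Here this gives [L:F] = 74 · 55 = 4070.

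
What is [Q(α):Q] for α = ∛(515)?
[Q(α):Q] = 3

The minimal polynomial of α is x^3 - 515, irreducible over Q since 515 is not a perfect cube (so x^3 - 515 has no rational root). Hence [Q(α):Q] = deg(m_α) = 3.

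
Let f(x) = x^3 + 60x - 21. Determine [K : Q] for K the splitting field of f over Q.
[K : Q] = 6

By the rational root test, any rational root of the monic integer polynomial f(x) = x^3 + 60x - 21 must be an integer dividing the constant term -21, i.e. one of ±{1, 3, 7, 21}. Evaluating: f(1) = 40, f(-1) = -82, f(3) = 186, f(-3) = -228, f(7) = 742, f(-7) = -784, f(21) = 10500, f(-21) = -10542; none is 0, so f has no rational root and is therefore irreducible over Q (a cubic with no linear factor over a field is irreducible). For an irreducible cubic, the Galois group is A_3 or S_3 according as the discriminant disc(f) = -4a^3 - 27b^2 = -4·(60)^3 - 27·(-21)^2 = -875907 is or is not a square in Q. Here disc(f) = -875907 is not a perfect square in Q, so the Galois group of f over Q is not contained in A_3 and must be all of S_3. The splitting field has degree |S_3| = 6 over Q, so [K : Q] = 6.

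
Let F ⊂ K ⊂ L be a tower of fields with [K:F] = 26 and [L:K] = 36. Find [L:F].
[L:F] = 936

The tower law says that for any tower of field extensions F ⊂ K ⊂ L with finite degrees, [L:F] = [L:K] · [K:F]. Here this gives [L:F] = 36 · 26 = 936.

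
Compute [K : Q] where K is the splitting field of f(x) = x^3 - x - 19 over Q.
[K : Q] = 6

By the rational root test, any rational root of the monic integer polynomial f(x) = x^3 - x - 19 must be an integer dividing the constant term -19, i.e. one of ±{1, 19}. Evaluating: f(1) = -19, f(-1) = -19, f(19) = 6821, f(-19) = -6859; none is 0, so f has no rational root and is therefore irreducible over Q (a cubic with no linear factor over a field is irreducible). For an irreducible cubic, the Galois group is A_3 or S_3 according as the discriminant disc(f) = -4a^3 - 27b^2 = -4·(-1)^3 - 27·(-19)^2 = -9743 is or is not a square in Q. Here disc(f) = -9743 is not a perfect square in Q, so the Galois group of f over Q is not contained in A_3 and must be all of S_3. The splitting field has degree |S_3| = 6 over Q, so [K : Q] = 6.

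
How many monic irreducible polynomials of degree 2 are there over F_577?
There are 166176 monic irreducible polynomials of degree 2 over F_577

Each element of F_{577^2} that lies in no proper subfield is a root of exactly one monic irreducible of degree 2 over F_577, and each such polynomial has 2 distinct roots in F_{577^2}. By Möbius inversion the count is N_577(2) = (1/2) Σ_{d|2} μ(2/d) · 577^d = (1/2)(μ(2)·577^1 + μ(1)·577^2) = 332352/2 = 166176.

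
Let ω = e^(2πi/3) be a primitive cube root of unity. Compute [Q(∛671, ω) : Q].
[Q(∛671, ω) : Q] = 6

[Q(∛671):Q] = 3 (min poly x^3 - 671, irreducible since 671 is not a perfect cube). [Q(ω):Q] = 2 (min poly x^2 + x + 1). Since Q(∛671) ⊂ R and ω ∉ R, we have ω ∉ Q(∛671), so x^2 + x + 1 remains irreducible over Q(∛671) and [Q(∛671, ω) : Q(∛671)] = 2. By the tower law, [Q(∛671, ω) : Q] = 3 · 2 = 6. (In fact Q(∛671, ω) is the splitting field of x^3 - 671 over Q.)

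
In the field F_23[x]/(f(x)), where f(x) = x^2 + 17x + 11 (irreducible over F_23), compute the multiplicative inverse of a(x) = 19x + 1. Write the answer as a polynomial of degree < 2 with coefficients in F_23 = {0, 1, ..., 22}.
a(x)^(-1) ≡ 11x (mod f(x))

Since f is irreducible over F_23, F_23[x]/(f) is a field and a(x) ≠ 0 has an inverse. Apply the extended Euclidean algorithm to f(x) and a(x) in F_23[x]: f(x) = (17x)·a(x) + (11). The last nonzero remainder is the constant 11 = gcd(f, a) in F_23. Back-substituting through the division chain expresses 11 = s(x)·a(x) + t(x)·f(x) with s(x) ≡ 6x (mod f), so (6x)·a(x) ≡ 11 (mod f). Multiplying by 11^(-1) ≡ 21 in F_23 gives a(x)^(-1) ≡ 21·(6x) ≡ 11x (mod f). Check: (19x + 1)·(11x) = 2x^2 + 11x ≡ 1 (mod x^2 + 17x + 11).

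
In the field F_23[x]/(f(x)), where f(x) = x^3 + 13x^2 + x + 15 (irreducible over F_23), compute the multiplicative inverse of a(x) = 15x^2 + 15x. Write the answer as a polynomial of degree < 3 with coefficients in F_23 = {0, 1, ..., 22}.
a(x)^(-1) ≡ 13x^2 + 9x + 2 (mod f(x))

Since f is irreducible over F_23, F_23[x]/(f) is a field and a(x) ≠ 0 has an inverse. Apply the extended Euclidean algorithm to f(x) and a(x) in F_23[x]: f(x) = (20x + 10)·a(x) + (12x + 15);  a(x) = (7x + 4)·(12x + 15) + (9). The last nonzero remainder is the constant 9 = gcd(f, a) in F_23. Back-substituting through the division chain expresses 9 = s(x)·a(x) + t(x)·f(x) with s(x) ≡ 2x^2 + 12x + 18 (mod f), so (2x^2 + 12x + 18)·a(x) ≡ 9 (mod f). Multiplying by 9^(-1) ≡ 18 in F_23 gives a(x)^(-1) ≡ 18·(2x^2 + 12x + 18) ≡ 13x^2 + 9x + 2 (mod f). Check: (15x^2 + 15x)·(13x^2 + 9x + 2) = 11x^4 + 8x^3 + 4x^2 + 7x ≡ 1 (mod x^3 + 13x^2 + x + 15).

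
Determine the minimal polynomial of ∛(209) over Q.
m_α(x) = x^3 - 209

α satisfies α^3 = 209, so x^3 - 209 annihilates α. By the rational root test, a rational root p/q (in lowest terms) of x^3 - 209 would satisfy p^3 = 209 q^3, forcing q = 1 and p^3 = 209; but 209 is not a perfect cube, contradiction. A monic cubic over Q with no rational root is irreducible (any nontrivial factorization would include a linear factor). Hence x^3 - 209 is the minimal polynomial of α, and in particular [Q(α):Q] = 3.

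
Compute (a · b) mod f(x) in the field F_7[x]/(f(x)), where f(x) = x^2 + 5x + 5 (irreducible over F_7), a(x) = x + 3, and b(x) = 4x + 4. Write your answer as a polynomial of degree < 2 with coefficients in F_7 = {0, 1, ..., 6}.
a · b ≡ 3x + 6 (mod f(x))

Multiply in F_7[x]: a(x)·b(x) = (x + 3)·(4x + 4) = 4x^2 + 2x + 5. This has degree ≥ 2, so divide by f(x) over F_7: 4x^2 + 2x + 5 = (4)·(x^2 + 5x + 5) + (3x + 6). Hence a·b ≡ 3x + 6 (mod f). (F_7[x]/(f) is a field with 7^2 = 49 elements since f is irreducible of degree 2.)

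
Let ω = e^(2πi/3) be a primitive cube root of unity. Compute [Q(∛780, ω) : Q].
[Q(∛780, ω) : Q] = 6

[Q(∛780):Q] = 3 (min poly x^3 - 780, irreducible since 780 is not a perfect cube). [Q(ω):Q] = 2 (min poly x^2 + x + 1). Since Q(∛780) ⊂ R and ω ∉ R, we have ω ∉ Q(∛780), so x^2 + x + 1 remains irreducible over Q(∛780) and [Q(∛780, ω) : Q(∛780)] = 2. By the tower law, [Q(∛780, ω) : Q] = 3 · 2 = 6. (In fact Q(∛780, ω) is the splitting field of x^3 - 780 over Q.)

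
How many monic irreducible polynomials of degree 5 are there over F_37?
There are 13868784 monic irreducible polynomials of degree 5 over F_37

Each element of F_{37^5} that lies in no proper subfield is a root of exactly one monic irreducible of degree 5 over F_37, and each such polynomial has 5 distinct roots in F_{37^5}. By Möbius inversion the count is N_37(5) = (1/5) Σ_{d|5} μ(5/d) · 37^d = (1/5)(μ(5)·37^1 + μ(1)·37^5) = 69343920/5 = 13868784.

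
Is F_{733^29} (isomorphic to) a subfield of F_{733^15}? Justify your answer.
No: F_{733^29} is not a subfield of F_{733^15}

F_{p^m} embeds in F_{p^n} iff m | n. Here 29 ∤ 15 (since 15 = 0·29 + 15 with remainder 15 ≠ 0), so F_{733^29} is not a subfield of F_{733^15}. Equivalently: if it were, the tower law would give 29 = [F_{733^29}:F_733] dividing [F_{733^15}:F_733] = 15, contradiction.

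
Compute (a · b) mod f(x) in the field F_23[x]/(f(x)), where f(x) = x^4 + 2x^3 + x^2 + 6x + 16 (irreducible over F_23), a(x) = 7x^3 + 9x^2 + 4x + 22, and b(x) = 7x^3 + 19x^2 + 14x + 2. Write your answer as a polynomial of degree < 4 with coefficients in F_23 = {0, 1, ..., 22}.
a · b ≡ 12x^3 + 11x^2 + 17 (mod f(x))

Multiply in F_23[x]: a(x)·b(x) = (7x^3 + 9x^2 + 4x + 22)·(7x^3 + 19x^2 + 14x + 2) = 3x^6 + 12x^5 + 21x^4 + 2x^3 + 9x^2 + 17x + 21. This has degree ≥ 4, so divide by f(x) over F_23: 3x^6 + 12x^5 + 21x^4 + 2x^3 + 9x^2 + 17x + 21 = (3x^2 + 6x + 6)·(x^4 + 2x^3 + x^2 + 6x + 16) + (12x^3 + 11x^2 + 17). Hence a·b ≡ 12x^3 + 11x^2 + 17 (mod f). (F_23[x]/(f) is a field with 23^4 = 279841 elements since f is irreducible of degree 4.)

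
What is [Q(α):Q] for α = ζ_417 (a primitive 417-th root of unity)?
[Q(α):Q] = 276

The minimal polynomial of ζ_417 over Q is the 417-th cyclotomic polynomial Φ_417(x), which is irreducible over Q and has degree φ(417) = 276. Hence [Q(α):Q] = φ(417) = 276.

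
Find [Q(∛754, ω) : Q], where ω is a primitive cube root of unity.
[Q(∛754, ω) : Q] = 6

[Q(∛754):Q] = 3 (min poly x^3 - 754, irreducible since 754 is not a perfect cube). [Q(ω):Q] = 2 (min poly x^2 + x + 1). Since Q(∛754) ⊂ R and ω ∉ R, we have ω ∉ Q(∛754), so x^2 + x + 1 remains irreducible over Q(∛754) and [Q(∛754, ω) : Q(∛754)] = 2. By the tower law, [Q(∛754, ω) : Q] = 3 · 2 = 6. (In fact Q(∛754, ω) is the splitting field of x^3 - 754 over Q.)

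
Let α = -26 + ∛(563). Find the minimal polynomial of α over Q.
m_α(x) = x^3 + 78x^2 + 2028x + 17013

Set β = α + 26 = ∛(563), so β^3 = 563. Then (α + 26)^3 - 563 = 0, i.e. α is a root of g(x) = (x + 26)^3 - 563 = x^3 + 78x^2 + 2028x + 17013. Since g(x) = h(x + 26) where h(x) = x^3 - 563, and h is irreducible over Q (because 563 is not a perfect cube, so h has no rational root, and a monic cubic with no rational root is irreducible), g is also irreducible (irreducibility is preserved under the substitution x → x + 26). Hence m_α(x) = x^3 + 78x^2 + 2028x + 17013.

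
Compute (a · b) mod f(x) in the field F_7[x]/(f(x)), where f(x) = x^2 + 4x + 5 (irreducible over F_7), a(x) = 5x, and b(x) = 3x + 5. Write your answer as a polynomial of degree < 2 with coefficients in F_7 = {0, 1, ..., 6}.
a · b ≡ 2 (mod f(x))

Multiply in F_7[x]: a(x)·b(x) = (5x)·(3x + 5) = x^2 + 4x. This has degree ≥ 2, so divide by f(x) over F_7: x^2 + 4x = (1)·(x^2 + 4x + 5) + (2). Hence a·b ≡ 2 (mod f). (F_7[x]/(f) is a field with 7^2 = 49 elements since f is irreducible of degree 2.)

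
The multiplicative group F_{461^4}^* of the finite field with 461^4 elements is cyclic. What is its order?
|F_{461^4}^*| = 45165175440

F_{461^4} has 461^4 = 45165175441 elements; its multiplicative group consists of all nonzero elements, so |F_{461^4}^*| = 45165175441 - 1 = 45165175440. (It is cyclic since any finite subgroup of the multiplicative group of a field is cyclic.)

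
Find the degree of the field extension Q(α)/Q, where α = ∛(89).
[Q(α):Q] = 3

The minimal polynomial of α is x^3 - 89, irreducible over Q since 89 is not a perfect cube (so x^3 - 89 has no rational root). Hence [Q(α):Q] = deg(m_α) = 3.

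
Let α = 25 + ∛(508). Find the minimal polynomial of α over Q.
m_α(x) = x^3 - 75x^2 + 1875x - 16133

Set β = α - 25 = ∛(508), so β^3 = 508. Then (α - 25)^3 - 508 = 0, i.e. α is a root of g(x) = (x - 25)^3 - 508 = x^3 - 75x^2 + 1875x - 16133. Since g(x) = h(x - 25) where h(x) = x^3 - 508, and h is irreducible over Q (because 508 is not a perfect cube, so h has no rational root, and a monic cubic with no rational root is irreducible), g is also irreducible (irreducibility is preserved under the substitution x → x - 25). Hence m_α(x) = x^3 - 75x^2 + 1875x - 16133.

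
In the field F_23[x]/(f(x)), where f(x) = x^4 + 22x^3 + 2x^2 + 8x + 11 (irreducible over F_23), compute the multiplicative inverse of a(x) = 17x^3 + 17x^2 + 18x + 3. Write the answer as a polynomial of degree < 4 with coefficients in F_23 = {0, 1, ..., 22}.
a(x)^(-1) ≡ 14x^3 + 13x^2 + 19x + 11 (mod f(x))

Since f is irreducible over F_23, F_23[x]/(f) is a field and a(x) ≠ 0 has an inverse. Apply the extended Euclidean algorithm to f(x) and a(x) in F_23[x]: f(x) = (19x + 8)·a(x) + (7x^2 + 14x + 10);  a(x) = (9x + 14)·(7x^2 + 14x + 10) + (8x + 1);  (7x^2 + 14x + 10) = (21x + 2)·(8x + 1) + (8). The last nonzero remainder is the constant 8 = gcd(f, a) in F_23. Back-substituting through the division chain expresses 8 = s(x)·a(x) + t(x)·f(x) with s(x) ≡ 20x^3 + 12x^2 + 14x + 19 (mod f), so (20x^3 + 12x^2 + 14x + 19)·a(x) ≡ 8 (mod f). Multiplying by 8^(-1) ≡ 3 in F_23 gives a(x)^(-1) ≡ 3·(20x^3 + 12x^2 + 14x + 19) ≡ 14x^3 + 13x^2 + 19x + 11 (mod f). Check: (17x^3 + 17x^2 + 18x + 3)·(14x^3 + 13x^2 + 19x + 11) = 8x^6 + 22x^5 + 14x^4 + 4x^3 + 16x^2 + 2x + 10 ≡ 1 (mod x^4 + 22x^3 + 2x^2 + 8x + 11).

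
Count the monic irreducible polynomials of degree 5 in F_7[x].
There are 3360 monic irreducible polynomials of degree 5 over F_7

Each element of F_{7^5} that lies in no proper subfield is a root of exactly one monic irreducible of degree 5 over F_7, and each such polynomial has 5 distinct roots in F_{7^5}. By Möbius inversion the count is N_7(5) = (1/5) Σ_{d|5} μ(5/d) · 7^d = (1/5)(μ(5)·7^1 + μ(1)·7^5) = 16800/5 = 3360.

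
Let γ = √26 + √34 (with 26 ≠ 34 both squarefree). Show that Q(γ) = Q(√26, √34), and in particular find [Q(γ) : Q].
[Q(γ) : Q] = 4 (equivalently, Q(γ) = Q(√26, √34))

Obviously Q(γ) ⊆ Q(√26, √34), and [Q(√26, √34):Q] = 4 (since 26, 34 are distinct squarefree integers > 1 with 884 not a perfect square). To show equality we compute the minimal polynomial of γ. From γ = √26 + √34: γ^2 = 26 + 2√(884) + 34 = 60 + 2√(884), so γ^2 - 60 = 2√(884); squaring, (γ^2 - 60)^2 = 4·884, i.e. γ^4 - 120γ^2 + 3600 - 3536 = 0, i.e. γ^4 - 120γ^2 + 64 = 0. So γ is a root of x^4 - 120x^2 + 64. This polynomial is irreducible over Q: it has no rational root (each ±√26 ± √34 is irrational), and any factorization into two quadratics over Q would force √(884) ∈ Q (pairing opposite roots) or √26, √34 ∈ Q (other pairings), all impossible. Hence [Q(γ):Q] = 4 = [Q(√26, √34):Q], so Q(γ) = Q(√26, √34).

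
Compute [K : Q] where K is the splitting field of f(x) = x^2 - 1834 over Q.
[K : Q] = 2

f(x) = x^2 - 1834 factors as (x - √1834)(x + √1834). The splitting field is K = Q(√1834). Since 1834 is squarefree and > 1, it is not a perfect square, so x^2 - 1834 is irreducible over Q and [Q(√1834) : Q] = 2. Hence [K : Q] = 2.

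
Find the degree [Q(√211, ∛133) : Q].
[Q(√211, ∛133) : Q] = 6

Let L = Q(√211, ∛133). Since Q(√211) ⊂ L and [Q(√211):Q] = 2, the tower law gives 2 | [L:Q]. Likewise Q(∛133) ⊂ L with [Q(∛133):Q] = 3 (because 133 is not a perfect cube), so 3 | [L:Q]. As gcd(2,3) = 1, [L:Q] is divisible by 6. Conversely L is generated over Q by √211 and ∛133, so [L:Q] ≤ 2·3 = 6. Therefore [Q(√211, ∛133) : Q] = 6.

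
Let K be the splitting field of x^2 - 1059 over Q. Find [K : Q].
[K : Q] = 2

f(x) = x^2 - 1059 factors as (x - √1059)(x + √1059). The splitting field is K = Q(√1059). Since 1059 is squarefree and > 1, it is not a perfect square, so x^2 - 1059 is irreducible over Q and [Q(√1059) : Q] = 2. Hence [K : Q] = 2.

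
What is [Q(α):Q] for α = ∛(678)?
[Q(α):Q] = 3

The minimal polynomial of α is x^3 - 678, irreducible over Q since 678 is not a perfect cube (so x^3 - 678 has no rational root). Hence [Q(α):Q] = deg(m_α) = 3.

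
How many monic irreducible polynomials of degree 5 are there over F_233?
There are 137343971232 monic irreducible polynomials of degree 5 over F_233

Each element of F_{233^5} that lies in no proper subfield is a root of exactly one monic irreducible of degree 5 over F_233, and each such polynomial has 5 distinct roots in F_{233^5}. By Möbius inversion the count is N_233(5) = (1/5) Σ_{d|5} μ(5/d) · 233^d = (1/5)(μ(5)·233^1 + μ(1)·233^5) = 686719856160/5 = 137343971232.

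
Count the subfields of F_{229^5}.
F_{229^5} has 2 subfields

The subfields of F_{p^n} are exactly the fields F_{p^d} for d | n (each is the fixed field of the unique index-d subgroup of Gal(F_{p^n}/F_p) ≅ Z/nZ). The divisors of n = 5 are {1, 5}, giving 2 subfields: F_{229^1}, F_{229^5}.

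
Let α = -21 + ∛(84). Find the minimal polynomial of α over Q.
m_α(x) = x^3 + 63x^2 + 1323x + 9177

Set β = α + 21 = ∛(84), so β^3 = 84. Then (α + 21)^3 - 84 = 0, i.e. α is a root of g(x) = (x + 21)^3 - 84 = x^3 + 63x^2 + 1323x + 9177. Since g(x) = h(x + 21) where h(x) = x^3 - 84, and h is irreducible over Q (because 84 is not a perfect cube, so h has no rational root, and a monic cubic with no rational root is irreducible), g is also irreducible (irreducibility is preserved under the substitution x → x + 21). Hence m_α(x) = x^3 + 63x^2 + 1323x + 9177.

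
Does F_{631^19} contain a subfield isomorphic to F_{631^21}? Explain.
No: F_{631^21} is not a subfield of F_{631^19}

F_{p^m} embeds in F_{p^n} iff m | n. Here 21 ∤ 19 (since 19 = 0·21 + 19 with remainder 19 ≠ 0), so F_{631^21} is not a subfield of F_{631^19}. Equivalently: if it were, the tower law would give 21 = [F_{631^21}:F_631] dividing [F_{631^19}:F_631] = 19, contradiction.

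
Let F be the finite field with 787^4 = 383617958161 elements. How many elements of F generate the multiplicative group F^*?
There are φ(383617958160) = 100191436800 primitive elements

F_q^* is cyclic of order q - 1 = 383617958160. A cyclic group of order m has exactly φ(m) generators. Here m = 383617958160 = 2^4 · 3 · 5 · 131 · 197 · 241 · 257, so the number of primitive elements is φ(383617958160) = 100191436800.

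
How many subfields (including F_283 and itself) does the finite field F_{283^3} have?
F_{283^3} has 2 subfields

The subfields of F_{p^n} are exactly the fields F_{p^d} for d | n (each is the fixed field of the unique index-d subgroup of Gal(F_{p^n}/F_p) ≅ Z/nZ). The divisors of n = 3 are {1, 3}, giving 2 subfields: F_{283^1}, F_{283^3}.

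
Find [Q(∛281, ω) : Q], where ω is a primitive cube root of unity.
[Q(∛281, ω) : Q] = 6

[Q(∛281):Q] = 3 (min poly x^3 - 281, irreducible since 281 is not a perfect cube). [Q(ω):Q] = 2 (min poly x^2 + x + 1). Since Q(∛281) ⊂ R and ω ∉ R, we have ω ∉ Q(∛281), so x^2 + x + 1 remains irreducible over Q(∛281) and [Q(∛281, ω) : Q(∛281)] = 2. By the tower law, [Q(∛281, ω) : Q] = 3 · 2 = 6. (In fact Q(∛281, ω) is the splitting field of x^3 - 281 over Q.)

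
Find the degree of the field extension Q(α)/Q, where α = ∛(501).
[Q(α):Q] = 3

The minimal polynomial of α is x^3 - 501, irreducible over Q since 501 is not a perfect cube (so x^3 - 501 has no rational root). Hence [Q(α):Q] = deg(m_α) = 3.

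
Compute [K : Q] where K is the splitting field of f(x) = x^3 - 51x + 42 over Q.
[K : Q] = 6

By the rational root test, any rational root of the monic integer polynomial f(x) = x^3 - 51x + 42 must be an integer dividing the constant term 42, i.e. one of ±{1, 2, 3, 6, 7, 14, 21, 42}. Evaluating: f(1) = -8, f(-1) = 92, f(2) = -52, f(-2) = 136, f(3) = -84, f(-3) = 168, f(6) = -48, f(-6) = 132, f(7) = 28, f(-7) = 56, f(14) = 2072, f(-14) = -1988, f(21) = 8232, f(-21) = -8148, f(42) = 71988, f(-42) = -71904; none is 0, so f has no rational root and is therefore irreducible over Q (a cubic with no linear factor over a field is irreducible). For an irreducible cubic, the Galois group is A_3 or S_3 according as the discriminant disc(f) = -4a^3 - 27b^2 = -4·(-51)^3 - 27·(42)^2 = 482976 is or is not a square in Q. Here disc(f) = 482976 is not a perfect square in Q, so the Galois group of f over Q is not contained in A_3 and must be all of S_3. The splitting field has degree |S_3| = 6 over Q, so [K : Q] = 6.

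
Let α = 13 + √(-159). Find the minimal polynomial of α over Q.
m_α(x) = x^2 - 26x + 328

From α - 13 = √(-159), squaring gives (α - 13)^2 = -159, i.e. α^2 - 26α + 169 = -159, so α^2 - 26α + 328 = 0. The discriminant of x^2 - 26x + 328 is (-26)^2 - 4·(328) = 676 - 1312 = -636, and 4·(-159) is not a perfect square in Q since -159 is squarefree and ≠ 1. Hence x^2 - 26x + 328 is irreducible over Q and is the minimal polynomial of α.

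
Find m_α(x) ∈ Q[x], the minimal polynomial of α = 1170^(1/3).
m_α(x) = x^3 - 1170

α satisfies α^3 = 1170, so x^3 - 1170 annihilates α. By the rational root test, a rational root p/q (in lowest terms) of x^3 - 1170 would satisfy p^3 = 1170 q^3, forcing q = 1 and p^3 = 1170; but 1170 is not a perfect cube, contradiction. A monic cubic over Q with no rational root is irreducible (any nontrivial factorization would include a linear factor). Hence x^3 - 1170 is the minimal polynomial of α, and in particular [Q(α):Q] = 3.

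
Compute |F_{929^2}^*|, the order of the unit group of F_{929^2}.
|F_{929^2}^*| = 863040

F_{929^2} has 929^2 = 863041 elements; its multiplicative group consists of all nonzero elements, so |F_{929^2}^*| = 863041 - 1 = 863040. (It is cyclic since any finite subgroup of the multiplicative group of a field is cyclic.)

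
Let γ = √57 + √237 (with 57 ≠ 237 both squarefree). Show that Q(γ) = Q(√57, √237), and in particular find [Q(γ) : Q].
[Q(γ) : Q] = 4 (equivalently, Q(γ) = Q(√57, √237))

Obviously Q(γ) ⊆ Q(√57, √237), and [Q(√57, √237):Q] = 4 (since 57, 237 are distinct squarefree integers > 1 with 13509 not a perfect square). To show equality we compute the minimal polynomial of γ. From γ = √57 + √237: γ^2 = 57 + 2√(13509) + 237 = 294 + 2√(13509), so γ^2 - 294 = 2√(13509); squaring, (γ^2 - 294)^2 = 4·13509, i.e. γ^4 - 588γ^2 + 86436 - 54036 = 0, i.e. γ^4 - 588γ^2 + 32400 = 0. So γ is a root of x^4 - 588x^2 + 32400. This polynomial is irreducible over Q: it has no rational root (each ±√57 ± √237 is irrational), and any factorization into two quadratics over Q would force √(13509) ∈ Q (pairing opposite roots) or √57, √237 ∈ Q (other pairings), all impossible. Hence [Q(γ):Q] = 4 = [Q(√57, √237):Q], so Q(γ) = Q(√57, √237).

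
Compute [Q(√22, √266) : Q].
[Q(√22, √266) : Q] = 4

[Q(√22):Q] = 2 (min poly x^2 - 22, irreducible since 22 is squarefree > 1). For the top step, suppose √266 ∈ Q(√22), say √266 = c + d√22 with c, d ∈ Q. Squaring: 266 = c^2 + 22d^2 + 2cd√22. Since √22 ∉ Q this forces 2cd = 0. If d = 0 then √266 = c ∈ Q, contradicting 266 squarefree > 1. If c = 0 then 266 = 22d^2, so 22·266 = (22d)^2 is a perfect square in Q — but 22·266 = 5852 is not a perfect square (since 22 and 266 are distinct squarefree integers). Contradiction. Hence √266 ∉ Q(√22), so x^2 - 266 stays irreducible over Q(√22) and [Q(√22, √266) : Q(√22)] = 2. By the tower law, [Q(√22, √266) : Q] = 2 · 2 = 4.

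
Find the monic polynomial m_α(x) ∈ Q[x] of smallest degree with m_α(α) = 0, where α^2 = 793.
m_α(x) = x^2 - 793

α satisfies α^2 - 793 = 0, so x^2 - 793 annihilates α. Since d = 793 is squarefree and ≠ 1, it is not a perfect square in Q, so x^2 - 793 has no rational root and is therefore irreducible over Q (a degree-2 polynomial over a field is irreducible iff it has no root). Hence m_α(x) = x^2 - 793.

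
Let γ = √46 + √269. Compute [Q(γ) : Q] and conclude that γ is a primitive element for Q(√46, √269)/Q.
[Q(γ) : Q] = 4 (equivalently, Q(γ) = Q(√46, √269))

Obviously Q(γ) ⊆ Q(√46, √269), and [Q(√46, √269):Q] = 4 (since 46, 269 are distinct squarefree integers > 1 with 12374 not a perfect square). To show equality we compute the minimal polynomial of γ. From γ = √46 + √269: γ^2 = 46 + 2√(12374) + 269 = 315 + 2√(12374), so γ^2 - 315 = 2√(12374); squaring, (γ^2 - 315)^2 = 4·12374, i.e. γ^4 - 630γ^2 + 99225 - 49496 = 0, i.e. γ^4 - 630γ^2 + 49729 = 0. So γ is a root of x^4 - 630x^2 + 49729. This polynomial is irreducible over Q: it has no rational root (each ±√46 ± √269 is irrational), and any factorization into two quadratics over Q would force √(12374) ∈ Q (pairing opposite roots) or √46, √269 ∈ Q (other pairings), all impossible. Hence [Q(γ):Q] = 4 = [Q(√46, √269):Q], so Q(γ) = Q(√46, √269).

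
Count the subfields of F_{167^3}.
F_{167^3} has 2 subfields

The subfields of F_{p^n} are exactly the fields F_{p^d} for d | n (each is the fixed field of the unique index-d subgroup of Gal(F_{p^n}/F_p) ≅ Z/nZ). The divisors of n = 3 are {1, 3}, giving 2 subfields: F_{167^1}, F_{167^3}.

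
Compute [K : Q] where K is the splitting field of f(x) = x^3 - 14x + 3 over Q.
[K : Q] = 6

By the rational root test, any rational root of the monic integer polynomial f(x) = x^3 - 14x + 3 must be an integer dividing the constant term 3, i.e. one of ±{1, 3}. Evaluating: f(1) = -10, f(-1) = 16, f(3) = -12, f(-3) = 18; none is 0, so f has no rational root and is therefore irreducible over Q (a cubic with no linear factor over a field is irreducible). For an irreducible cubic, the Galois group is A_3 or S_3 according as the discriminant disc(f) = -4a^3 - 27b^2 = -4·(-14)^3 - 27·(3)^2 = 10733 is or is not a square in Q. Here disc(f) = 10733 is not a perfect square in Q, so the Galois group of f over Q is not contained in A_3 and must be all of S_3. The splitting field has degree |S_3| = 6 over Q, so [K : Q] = 6.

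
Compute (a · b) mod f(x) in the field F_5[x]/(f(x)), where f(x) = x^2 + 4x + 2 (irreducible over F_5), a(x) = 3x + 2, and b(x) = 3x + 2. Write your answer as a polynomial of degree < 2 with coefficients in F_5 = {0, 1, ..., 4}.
a · b ≡ x + 1 (mod f(x))

Multiply in F_5[x]: a(x)·b(x) = (3x + 2)·(3x + 2) = 4x^2 + 2x + 4. This has degree ≥ 2, so divide by f(x) over F_5: 4x^2 + 2x + 4 = (4)·(x^2 + 4x + 2) + (x + 1). Hence a·b ≡ x + 1 (mod f). (F_5[x]/(f) is a field with 5^2 = 25 elements since f is irreducible of degree 2.)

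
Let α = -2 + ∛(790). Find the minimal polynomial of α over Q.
m_α(x) = x^3 + 6x^2 + 12x - 782

Set β = α + 2 = ∛(790), so β^3 = 790. Then (α + 2)^3 - 790 = 0, i.e. α is a root of g(x) = (x + 2)^3 - 790 = x^3 + 6x^2 + 12x - 782. Since g(x) = h(x + 2) where h(x) = x^3 - 790, and h is irreducible over Q (because 790 is not a perfect cube, so h has no rational root, and a monic cubic with no rational root is irreducible), g is also irreducible (irreducibility is preserved under the substitution x → x + 2). Hence m_α(x) = x^3 + 6x^2 + 12x - 782.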